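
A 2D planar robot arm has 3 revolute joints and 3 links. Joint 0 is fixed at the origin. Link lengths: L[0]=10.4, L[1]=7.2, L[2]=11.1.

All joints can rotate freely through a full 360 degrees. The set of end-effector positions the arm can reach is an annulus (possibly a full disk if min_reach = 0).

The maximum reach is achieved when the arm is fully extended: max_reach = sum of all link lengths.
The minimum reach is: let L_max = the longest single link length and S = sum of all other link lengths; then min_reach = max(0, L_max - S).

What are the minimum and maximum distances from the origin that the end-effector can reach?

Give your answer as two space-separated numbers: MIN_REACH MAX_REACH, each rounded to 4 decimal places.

Answer: 0.0000 28.7000

Derivation:
Link lengths: [10.4, 7.2, 11.1]
max_reach = 10.4 + 7.2 + 11.1 = 28.7
L_max = max([10.4, 7.2, 11.1]) = 11.1
S (sum of others) = 28.7 - 11.1 = 17.6
min_reach = max(0, 11.1 - 17.6) = max(0, -6.5) = 0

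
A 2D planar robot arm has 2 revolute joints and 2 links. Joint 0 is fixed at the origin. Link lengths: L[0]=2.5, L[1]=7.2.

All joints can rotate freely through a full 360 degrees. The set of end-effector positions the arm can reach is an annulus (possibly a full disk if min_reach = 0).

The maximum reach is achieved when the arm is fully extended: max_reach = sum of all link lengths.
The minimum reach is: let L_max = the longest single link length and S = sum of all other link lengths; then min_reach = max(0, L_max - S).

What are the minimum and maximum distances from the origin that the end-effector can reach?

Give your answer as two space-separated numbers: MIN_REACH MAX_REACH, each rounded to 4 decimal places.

Answer: 4.7000 9.7000

Derivation:
Link lengths: [2.5, 7.2]
max_reach = 2.5 + 7.2 = 9.7
L_max = max([2.5, 7.2]) = 7.2
S (sum of others) = 9.7 - 7.2 = 2.5
min_reach = max(0, 7.2 - 2.5) = max(0, 4.7) = 4.7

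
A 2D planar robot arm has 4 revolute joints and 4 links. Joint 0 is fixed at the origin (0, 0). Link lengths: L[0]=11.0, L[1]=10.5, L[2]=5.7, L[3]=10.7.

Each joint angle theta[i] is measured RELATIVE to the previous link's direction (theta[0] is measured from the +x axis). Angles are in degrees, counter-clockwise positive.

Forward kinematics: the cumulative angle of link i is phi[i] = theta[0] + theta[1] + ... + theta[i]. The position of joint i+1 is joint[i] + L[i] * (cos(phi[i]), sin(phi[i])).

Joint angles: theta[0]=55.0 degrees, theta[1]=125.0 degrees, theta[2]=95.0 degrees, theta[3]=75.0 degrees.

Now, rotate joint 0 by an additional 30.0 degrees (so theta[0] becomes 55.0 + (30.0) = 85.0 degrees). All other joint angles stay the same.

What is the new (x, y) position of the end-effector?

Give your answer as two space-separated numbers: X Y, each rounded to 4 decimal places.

Answer: 5.1895 4.6986

Derivation:
joint[0] = (0.0000, 0.0000)  (base)
link 0: phi[0] = 85 = 85 deg
  cos(85 deg) = 0.0872, sin(85 deg) = 0.9962
  joint[1] = (0.0000, 0.0000) + 11 * (0.0872, 0.9962) = (0.0000 + 0.9587, 0.0000 + 10.9581) = (0.9587, 10.9581)
link 1: phi[1] = 85 + 125 = 210 deg
  cos(210 deg) = -0.8660, sin(210 deg) = -0.5000
  joint[2] = (0.9587, 10.9581) + 10.5 * (-0.8660, -0.5000) = (0.9587 + -9.0933, 10.9581 + -5.2500) = (-8.1346, 5.7081)
link 2: phi[2] = 85 + 125 + 95 = 305 deg
  cos(305 deg) = 0.5736, sin(305 deg) = -0.8192
  joint[3] = (-8.1346, 5.7081) + 5.7 * (0.5736, -0.8192) = (-8.1346 + 3.2694, 5.7081 + -4.6692) = (-4.8652, 1.0390)
link 3: phi[3] = 85 + 125 + 95 + 75 = 380 deg
  cos(380 deg) = 0.9397, sin(380 deg) = 0.3420
  joint[4] = (-4.8652, 1.0390) + 10.7 * (0.9397, 0.3420) = (-4.8652 + 10.0547, 1.0390 + 3.6596) = (5.1895, 4.6986)
End effector: (5.1895, 4.6986)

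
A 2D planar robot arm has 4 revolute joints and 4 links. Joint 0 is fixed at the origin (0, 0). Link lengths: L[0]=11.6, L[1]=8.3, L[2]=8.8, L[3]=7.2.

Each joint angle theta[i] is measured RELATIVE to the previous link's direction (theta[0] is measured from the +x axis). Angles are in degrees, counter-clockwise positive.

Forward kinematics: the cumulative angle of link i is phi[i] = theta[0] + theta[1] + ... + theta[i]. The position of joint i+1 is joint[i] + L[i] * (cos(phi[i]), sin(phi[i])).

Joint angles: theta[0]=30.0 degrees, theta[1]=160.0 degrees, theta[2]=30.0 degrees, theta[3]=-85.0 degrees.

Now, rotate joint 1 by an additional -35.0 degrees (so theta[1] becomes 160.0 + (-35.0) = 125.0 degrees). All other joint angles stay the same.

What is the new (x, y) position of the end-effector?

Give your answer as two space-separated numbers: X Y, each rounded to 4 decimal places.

joint[0] = (0.0000, 0.0000)  (base)
link 0: phi[0] = 30 = 30 deg
  cos(30 deg) = 0.8660, sin(30 deg) = 0.5000
  joint[1] = (0.0000, 0.0000) + 11.6 * (0.8660, 0.5000) = (0.0000 + 10.0459, 0.0000 + 5.8000) = (10.0459, 5.8000)
link 1: phi[1] = 30 + 125 = 155 deg
  cos(155 deg) = -0.9063, sin(155 deg) = 0.4226
  joint[2] = (10.0459, 5.8000) + 8.3 * (-0.9063, 0.4226) = (10.0459 + -7.5224, 5.8000 + 3.5077) = (2.5235, 9.3077)
link 2: phi[2] = 30 + 125 + 30 = 185 deg
  cos(185 deg) = -0.9962, sin(185 deg) = -0.0872
  joint[3] = (2.5235, 9.3077) + 8.8 * (-0.9962, -0.0872) = (2.5235 + -8.7665, 9.3077 + -0.7670) = (-6.2430, 8.5408)
link 3: phi[3] = 30 + 125 + 30 + -85 = 100 deg
  cos(100 deg) = -0.1736, sin(100 deg) = 0.9848
  joint[4] = (-6.2430, 8.5408) + 7.2 * (-0.1736, 0.9848) = (-6.2430 + -1.2503, 8.5408 + 7.0906) = (-7.4932, 15.6314)
End effector: (-7.4932, 15.6314)

Answer: -7.4932 15.6314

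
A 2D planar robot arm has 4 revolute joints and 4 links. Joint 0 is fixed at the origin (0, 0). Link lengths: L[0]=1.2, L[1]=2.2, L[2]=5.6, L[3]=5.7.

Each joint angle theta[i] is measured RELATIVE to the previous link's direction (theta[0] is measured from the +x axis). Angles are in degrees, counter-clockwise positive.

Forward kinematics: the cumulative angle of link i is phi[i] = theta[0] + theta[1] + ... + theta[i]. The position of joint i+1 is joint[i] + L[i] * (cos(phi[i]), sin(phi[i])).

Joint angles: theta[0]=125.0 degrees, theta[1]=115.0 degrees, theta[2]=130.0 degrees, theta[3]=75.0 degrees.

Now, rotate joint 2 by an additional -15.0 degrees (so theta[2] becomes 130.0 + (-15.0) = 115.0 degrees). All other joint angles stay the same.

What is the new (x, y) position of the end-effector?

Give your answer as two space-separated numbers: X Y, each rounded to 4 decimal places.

joint[0] = (0.0000, 0.0000)  (base)
link 0: phi[0] = 125 = 125 deg
  cos(125 deg) = -0.5736, sin(125 deg) = 0.8192
  joint[1] = (0.0000, 0.0000) + 1.2 * (-0.5736, 0.8192) = (0.0000 + -0.6883, 0.0000 + 0.9830) = (-0.6883, 0.9830)
link 1: phi[1] = 125 + 115 = 240 deg
  cos(240 deg) = -0.5000, sin(240 deg) = -0.8660
  joint[2] = (-0.6883, 0.9830) + 2.2 * (-0.5000, -0.8660) = (-0.6883 + -1.1000, 0.9830 + -1.9053) = (-1.7883, -0.9223)
link 2: phi[2] = 125 + 115 + 115 = 355 deg
  cos(355 deg) = 0.9962, sin(355 deg) = -0.0872
  joint[3] = (-1.7883, -0.9223) + 5.6 * (0.9962, -0.0872) = (-1.7883 + 5.5787, -0.9223 + -0.4881) = (3.7904, -1.4103)
link 3: phi[3] = 125 + 115 + 115 + 75 = 430 deg
  cos(430 deg) = 0.3420, sin(430 deg) = 0.9397
  joint[4] = (3.7904, -1.4103) + 5.7 * (0.3420, 0.9397) = (3.7904 + 1.9495, -1.4103 + 5.3562) = (5.7399, 3.9459)
End effector: (5.7399, 3.9459)

Answer: 5.7399 3.9459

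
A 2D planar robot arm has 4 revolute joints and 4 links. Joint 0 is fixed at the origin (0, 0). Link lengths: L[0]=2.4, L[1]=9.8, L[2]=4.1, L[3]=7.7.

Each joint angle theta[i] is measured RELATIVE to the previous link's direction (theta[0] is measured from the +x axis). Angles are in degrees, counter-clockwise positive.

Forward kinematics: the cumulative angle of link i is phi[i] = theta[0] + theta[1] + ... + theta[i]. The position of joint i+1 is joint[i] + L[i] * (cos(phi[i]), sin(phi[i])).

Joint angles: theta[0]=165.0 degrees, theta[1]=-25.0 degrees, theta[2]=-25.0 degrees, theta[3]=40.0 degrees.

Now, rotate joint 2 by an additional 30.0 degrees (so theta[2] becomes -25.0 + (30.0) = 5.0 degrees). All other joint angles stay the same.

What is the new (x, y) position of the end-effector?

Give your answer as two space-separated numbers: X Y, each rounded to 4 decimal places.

joint[0] = (0.0000, 0.0000)  (base)
link 0: phi[0] = 165 = 165 deg
  cos(165 deg) = -0.9659, sin(165 deg) = 0.2588
  joint[1] = (0.0000, 0.0000) + 2.4 * (-0.9659, 0.2588) = (0.0000 + -2.3182, 0.0000 + 0.6212) = (-2.3182, 0.6212)
link 1: phi[1] = 165 + -25 = 140 deg
  cos(140 deg) = -0.7660, sin(140 deg) = 0.6428
  joint[2] = (-2.3182, 0.6212) + 9.8 * (-0.7660, 0.6428) = (-2.3182 + -7.5072, 0.6212 + 6.2993) = (-9.8255, 6.9205)
link 2: phi[2] = 165 + -25 + 5 = 145 deg
  cos(145 deg) = -0.8192, sin(145 deg) = 0.5736
  joint[3] = (-9.8255, 6.9205) + 4.1 * (-0.8192, 0.5736) = (-9.8255 + -3.3585, 6.9205 + 2.3517) = (-13.1840, 9.2721)
link 3: phi[3] = 165 + -25 + 5 + 40 = 185 deg
  cos(185 deg) = -0.9962, sin(185 deg) = -0.0872
  joint[4] = (-13.1840, 9.2721) + 7.7 * (-0.9962, -0.0872) = (-13.1840 + -7.6707, 9.2721 + -0.6711) = (-20.8547, 8.6010)
End effector: (-20.8547, 8.6010)

Answer: -20.8547 8.6010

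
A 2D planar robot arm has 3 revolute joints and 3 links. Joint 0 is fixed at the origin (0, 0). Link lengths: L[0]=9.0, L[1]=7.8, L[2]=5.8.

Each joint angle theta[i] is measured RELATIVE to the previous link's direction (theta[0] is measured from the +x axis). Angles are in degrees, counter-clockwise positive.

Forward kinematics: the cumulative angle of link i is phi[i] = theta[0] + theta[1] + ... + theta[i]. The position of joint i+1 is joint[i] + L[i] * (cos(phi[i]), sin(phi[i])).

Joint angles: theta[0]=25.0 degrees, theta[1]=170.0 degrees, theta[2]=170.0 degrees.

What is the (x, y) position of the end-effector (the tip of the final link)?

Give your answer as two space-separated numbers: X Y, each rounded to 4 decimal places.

Answer: 6.4005 2.2903

Derivation:
joint[0] = (0.0000, 0.0000)  (base)
link 0: phi[0] = 25 = 25 deg
  cos(25 deg) = 0.9063, sin(25 deg) = 0.4226
  joint[1] = (0.0000, 0.0000) + 9 * (0.9063, 0.4226) = (0.0000 + 8.1568, 0.0000 + 3.8036) = (8.1568, 3.8036)
link 1: phi[1] = 25 + 170 = 195 deg
  cos(195 deg) = -0.9659, sin(195 deg) = -0.2588
  joint[2] = (8.1568, 3.8036) + 7.8 * (-0.9659, -0.2588) = (8.1568 + -7.5342, 3.8036 + -2.0188) = (0.6225, 1.7848)
link 2: phi[2] = 25 + 170 + 170 = 365 deg
  cos(365 deg) = 0.9962, sin(365 deg) = 0.0872
  joint[3] = (0.6225, 1.7848) + 5.8 * (0.9962, 0.0872) = (0.6225 + 5.7779, 1.7848 + 0.5055) = (6.4005, 2.2903)
End effector: (6.4005, 2.2903)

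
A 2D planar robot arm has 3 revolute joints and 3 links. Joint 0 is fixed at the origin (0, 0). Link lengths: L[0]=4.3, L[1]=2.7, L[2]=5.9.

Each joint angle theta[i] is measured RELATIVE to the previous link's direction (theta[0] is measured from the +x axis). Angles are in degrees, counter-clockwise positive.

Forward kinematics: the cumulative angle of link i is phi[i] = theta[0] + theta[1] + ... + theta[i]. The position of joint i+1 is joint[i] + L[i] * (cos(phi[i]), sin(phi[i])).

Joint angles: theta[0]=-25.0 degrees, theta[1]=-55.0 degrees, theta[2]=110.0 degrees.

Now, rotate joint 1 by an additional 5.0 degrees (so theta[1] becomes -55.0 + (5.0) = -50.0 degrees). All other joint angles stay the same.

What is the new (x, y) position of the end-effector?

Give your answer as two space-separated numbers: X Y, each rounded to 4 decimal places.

Answer: 9.4289 -1.0412

Derivation:
joint[0] = (0.0000, 0.0000)  (base)
link 0: phi[0] = -25 = -25 deg
  cos(-25 deg) = 0.9063, sin(-25 deg) = -0.4226
  joint[1] = (0.0000, 0.0000) + 4.3 * (0.9063, -0.4226) = (0.0000 + 3.8971, 0.0000 + -1.8173) = (3.8971, -1.8173)
link 1: phi[1] = -25 + -50 = -75 deg
  cos(-75 deg) = 0.2588, sin(-75 deg) = -0.9659
  joint[2] = (3.8971, -1.8173) + 2.7 * (0.2588, -0.9659) = (3.8971 + 0.6988, -1.8173 + -2.6080) = (4.5959, -4.4253)
link 2: phi[2] = -25 + -50 + 110 = 35 deg
  cos(35 deg) = 0.8192, sin(35 deg) = 0.5736
  joint[3] = (4.5959, -4.4253) + 5.9 * (0.8192, 0.5736) = (4.5959 + 4.8330, -4.4253 + 3.3841) = (9.4289, -1.0412)
End effector: (9.4289, -1.0412)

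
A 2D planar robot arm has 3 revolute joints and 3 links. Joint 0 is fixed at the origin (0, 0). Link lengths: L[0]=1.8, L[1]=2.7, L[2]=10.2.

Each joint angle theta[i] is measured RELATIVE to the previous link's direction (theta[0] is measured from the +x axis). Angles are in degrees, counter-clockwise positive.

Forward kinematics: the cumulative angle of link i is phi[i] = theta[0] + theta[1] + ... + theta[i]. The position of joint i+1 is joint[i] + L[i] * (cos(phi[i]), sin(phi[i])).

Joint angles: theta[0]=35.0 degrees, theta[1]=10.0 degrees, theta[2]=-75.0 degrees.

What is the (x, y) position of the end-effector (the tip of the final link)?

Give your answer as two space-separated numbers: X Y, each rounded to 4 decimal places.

Answer: 12.2171 -2.1584

Derivation:
joint[0] = (0.0000, 0.0000)  (base)
link 0: phi[0] = 35 = 35 deg
  cos(35 deg) = 0.8192, sin(35 deg) = 0.5736
  joint[1] = (0.0000, 0.0000) + 1.8 * (0.8192, 0.5736) = (0.0000 + 1.4745, 0.0000 + 1.0324) = (1.4745, 1.0324)
link 1: phi[1] = 35 + 10 = 45 deg
  cos(45 deg) = 0.7071, sin(45 deg) = 0.7071
  joint[2] = (1.4745, 1.0324) + 2.7 * (0.7071, 0.7071) = (1.4745 + 1.9092, 1.0324 + 1.9092) = (3.3837, 2.9416)
link 2: phi[2] = 35 + 10 + -75 = -30 deg
  cos(-30 deg) = 0.8660, sin(-30 deg) = -0.5000
  joint[3] = (3.3837, 2.9416) + 10.2 * (0.8660, -0.5000) = (3.3837 + 8.8335, 2.9416 + -5.1000) = (12.2171, -2.1584)
End effector: (12.2171, -2.1584)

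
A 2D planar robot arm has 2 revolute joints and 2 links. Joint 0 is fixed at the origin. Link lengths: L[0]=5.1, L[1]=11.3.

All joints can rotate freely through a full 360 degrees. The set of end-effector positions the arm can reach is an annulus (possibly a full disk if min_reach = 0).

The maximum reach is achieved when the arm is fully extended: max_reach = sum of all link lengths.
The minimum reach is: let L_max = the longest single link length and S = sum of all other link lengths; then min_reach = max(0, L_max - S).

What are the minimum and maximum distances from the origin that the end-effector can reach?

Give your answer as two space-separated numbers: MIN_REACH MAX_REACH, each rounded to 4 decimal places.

Answer: 6.2000 16.4000

Derivation:
Link lengths: [5.1, 11.3]
max_reach = 5.1 + 11.3 = 16.4
L_max = max([5.1, 11.3]) = 11.3
S (sum of others) = 16.4 - 11.3 = 5.1
min_reach = max(0, 11.3 - 5.1) = max(0, 6.2) = 6.2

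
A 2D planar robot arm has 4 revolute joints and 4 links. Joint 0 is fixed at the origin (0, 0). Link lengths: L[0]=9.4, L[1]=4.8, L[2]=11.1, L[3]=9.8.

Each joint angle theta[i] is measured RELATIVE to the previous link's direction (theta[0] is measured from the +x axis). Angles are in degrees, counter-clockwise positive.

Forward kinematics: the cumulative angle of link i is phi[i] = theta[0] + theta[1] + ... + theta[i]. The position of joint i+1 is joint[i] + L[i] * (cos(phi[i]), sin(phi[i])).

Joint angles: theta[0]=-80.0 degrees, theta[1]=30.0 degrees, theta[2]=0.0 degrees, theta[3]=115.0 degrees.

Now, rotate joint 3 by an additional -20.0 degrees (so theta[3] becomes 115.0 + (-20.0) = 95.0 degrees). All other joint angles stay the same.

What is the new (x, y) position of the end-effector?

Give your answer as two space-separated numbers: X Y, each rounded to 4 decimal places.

joint[0] = (0.0000, 0.0000)  (base)
link 0: phi[0] = -80 = -80 deg
  cos(-80 deg) = 0.1736, sin(-80 deg) = -0.9848
  joint[1] = (0.0000, 0.0000) + 9.4 * (0.1736, -0.9848) = (0.0000 + 1.6323, 0.0000 + -9.2572) = (1.6323, -9.2572)
link 1: phi[1] = -80 + 30 = -50 deg
  cos(-50 deg) = 0.6428, sin(-50 deg) = -0.7660
  joint[2] = (1.6323, -9.2572) + 4.8 * (0.6428, -0.7660) = (1.6323 + 3.0854, -9.2572 + -3.6770) = (4.7177, -12.9342)
link 2: phi[2] = -80 + 30 + 0 = -50 deg
  cos(-50 deg) = 0.6428, sin(-50 deg) = -0.7660
  joint[3] = (4.7177, -12.9342) + 11.1 * (0.6428, -0.7660) = (4.7177 + 7.1349, -12.9342 + -8.5031) = (11.8526, -21.4373)
link 3: phi[3] = -80 + 30 + 0 + 95 = 45 deg
  cos(45 deg) = 0.7071, sin(45 deg) = 0.7071
  joint[4] = (11.8526, -21.4373) + 9.8 * (0.7071, 0.7071) = (11.8526 + 6.9296, -21.4373 + 6.9296) = (18.7823, -14.5077)
End effector: (18.7823, -14.5077)

Answer: 18.7823 -14.5077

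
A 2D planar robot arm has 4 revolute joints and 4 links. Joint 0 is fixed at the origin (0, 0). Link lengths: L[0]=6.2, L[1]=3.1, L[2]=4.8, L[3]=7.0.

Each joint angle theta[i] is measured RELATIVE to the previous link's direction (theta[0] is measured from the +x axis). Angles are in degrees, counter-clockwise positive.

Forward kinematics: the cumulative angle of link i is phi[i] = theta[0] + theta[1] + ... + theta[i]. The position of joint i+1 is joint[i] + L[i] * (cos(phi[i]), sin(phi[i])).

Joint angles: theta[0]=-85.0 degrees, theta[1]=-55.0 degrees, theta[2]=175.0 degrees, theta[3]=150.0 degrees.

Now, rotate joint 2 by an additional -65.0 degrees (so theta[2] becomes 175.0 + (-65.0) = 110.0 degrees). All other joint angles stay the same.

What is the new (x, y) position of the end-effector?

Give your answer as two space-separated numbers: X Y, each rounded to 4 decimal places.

Answer: -1.1775 -4.5069

Derivation:
joint[0] = (0.0000, 0.0000)  (base)
link 0: phi[0] = -85 = -85 deg
  cos(-85 deg) = 0.0872, sin(-85 deg) = -0.9962
  joint[1] = (0.0000, 0.0000) + 6.2 * (0.0872, -0.9962) = (0.0000 + 0.5404, 0.0000 + -6.1764) = (0.5404, -6.1764)
link 1: phi[1] = -85 + -55 = -140 deg
  cos(-140 deg) = -0.7660, sin(-140 deg) = -0.6428
  joint[2] = (0.5404, -6.1764) + 3.1 * (-0.7660, -0.6428) = (0.5404 + -2.3747, -6.1764 + -1.9926) = (-1.8344, -8.1690)
link 2: phi[2] = -85 + -55 + 110 = -30 deg
  cos(-30 deg) = 0.8660, sin(-30 deg) = -0.5000
  joint[3] = (-1.8344, -8.1690) + 4.8 * (0.8660, -0.5000) = (-1.8344 + 4.1569, -8.1690 + -2.4000) = (2.3225, -10.5690)
link 3: phi[3] = -85 + -55 + 110 + 150 = 120 deg
  cos(120 deg) = -0.5000, sin(120 deg) = 0.8660
  joint[4] = (2.3225, -10.5690) + 7 * (-0.5000, 0.8660) = (2.3225 + -3.5000, -10.5690 + 6.0622) = (-1.1775, -4.5069)
End effector: (-1.1775, -4.5069)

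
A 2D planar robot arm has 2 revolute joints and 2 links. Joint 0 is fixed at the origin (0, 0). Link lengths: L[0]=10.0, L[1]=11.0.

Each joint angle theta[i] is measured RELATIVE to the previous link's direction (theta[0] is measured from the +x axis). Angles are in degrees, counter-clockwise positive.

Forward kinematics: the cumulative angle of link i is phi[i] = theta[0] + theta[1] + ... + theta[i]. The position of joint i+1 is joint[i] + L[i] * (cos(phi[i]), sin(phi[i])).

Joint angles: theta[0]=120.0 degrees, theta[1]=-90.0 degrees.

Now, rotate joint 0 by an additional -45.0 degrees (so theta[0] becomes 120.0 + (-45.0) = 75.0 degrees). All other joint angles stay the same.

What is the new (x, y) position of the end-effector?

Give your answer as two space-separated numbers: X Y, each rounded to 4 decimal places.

Answer: 13.2134 6.8122

Derivation:
joint[0] = (0.0000, 0.0000)  (base)
link 0: phi[0] = 75 = 75 deg
  cos(75 deg) = 0.2588, sin(75 deg) = 0.9659
  joint[1] = (0.0000, 0.0000) + 10 * (0.2588, 0.9659) = (0.0000 + 2.5882, 0.0000 + 9.6593) = (2.5882, 9.6593)
link 1: phi[1] = 75 + -90 = -15 deg
  cos(-15 deg) = 0.9659, sin(-15 deg) = -0.2588
  joint[2] = (2.5882, 9.6593) + 11 * (0.9659, -0.2588) = (2.5882 + 10.6252, 9.6593 + -2.8470) = (13.2134, 6.8122)
End effector: (13.2134, 6.8122)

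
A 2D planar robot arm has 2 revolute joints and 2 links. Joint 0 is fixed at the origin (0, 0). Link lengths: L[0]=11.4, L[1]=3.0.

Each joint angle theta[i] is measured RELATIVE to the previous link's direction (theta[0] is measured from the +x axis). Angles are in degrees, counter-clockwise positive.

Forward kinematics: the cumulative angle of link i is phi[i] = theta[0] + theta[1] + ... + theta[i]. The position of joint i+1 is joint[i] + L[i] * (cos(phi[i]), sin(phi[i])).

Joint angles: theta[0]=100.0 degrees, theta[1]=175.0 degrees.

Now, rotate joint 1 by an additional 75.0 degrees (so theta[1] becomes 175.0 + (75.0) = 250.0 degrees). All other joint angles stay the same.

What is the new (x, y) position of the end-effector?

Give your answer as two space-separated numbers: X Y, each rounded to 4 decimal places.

joint[0] = (0.0000, 0.0000)  (base)
link 0: phi[0] = 100 = 100 deg
  cos(100 deg) = -0.1736, sin(100 deg) = 0.9848
  joint[1] = (0.0000, 0.0000) + 11.4 * (-0.1736, 0.9848) = (0.0000 + -1.9796, 0.0000 + 11.2268) = (-1.9796, 11.2268)
link 1: phi[1] = 100 + 250 = 350 deg
  cos(350 deg) = 0.9848, sin(350 deg) = -0.1736
  joint[2] = (-1.9796, 11.2268) + 3 * (0.9848, -0.1736) = (-1.9796 + 2.9544, 11.2268 + -0.5209) = (0.9748, 10.7059)
End effector: (0.9748, 10.7059)

Answer: 0.9748 10.7059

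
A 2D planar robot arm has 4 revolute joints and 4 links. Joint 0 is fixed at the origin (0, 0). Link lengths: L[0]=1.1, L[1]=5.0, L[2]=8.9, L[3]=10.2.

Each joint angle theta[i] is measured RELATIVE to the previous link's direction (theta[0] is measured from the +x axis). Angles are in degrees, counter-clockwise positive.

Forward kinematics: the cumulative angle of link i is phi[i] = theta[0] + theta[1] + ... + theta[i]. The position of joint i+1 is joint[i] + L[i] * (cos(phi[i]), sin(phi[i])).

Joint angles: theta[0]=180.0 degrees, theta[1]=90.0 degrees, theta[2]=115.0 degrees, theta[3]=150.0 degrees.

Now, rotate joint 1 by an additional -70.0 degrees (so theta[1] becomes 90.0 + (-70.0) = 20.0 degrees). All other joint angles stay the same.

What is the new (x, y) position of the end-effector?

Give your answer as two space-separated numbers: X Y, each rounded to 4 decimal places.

joint[0] = (0.0000, 0.0000)  (base)
link 0: phi[0] = 180 = 180 deg
  cos(180 deg) = -1.0000, sin(180 deg) = 0.0000
  joint[1] = (0.0000, 0.0000) + 1.1 * (-1.0000, 0.0000) = (0.0000 + -1.1000, 0.0000 + 0.0000) = (-1.1000, 0.0000)
link 1: phi[1] = 180 + 20 = 200 deg
  cos(200 deg) = -0.9397, sin(200 deg) = -0.3420
  joint[2] = (-1.1000, 0.0000) + 5 * (-0.9397, -0.3420) = (-1.1000 + -4.6985, 0.0000 + -1.7101) = (-5.7985, -1.7101)
link 2: phi[2] = 180 + 20 + 115 = 315 deg
  cos(315 deg) = 0.7071, sin(315 deg) = -0.7071
  joint[3] = (-5.7985, -1.7101) + 8.9 * (0.7071, -0.7071) = (-5.7985 + 6.2933, -1.7101 + -6.2933) = (0.4948, -8.0034)
link 3: phi[3] = 180 + 20 + 115 + 150 = 465 deg
  cos(465 deg) = -0.2588, sin(465 deg) = 0.9659
  joint[4] = (0.4948, -8.0034) + 10.2 * (-0.2588, 0.9659) = (0.4948 + -2.6400, -8.0034 + 9.8524) = (-2.1452, 1.8491)
End effector: (-2.1452, 1.8491)

Answer: -2.1452 1.8491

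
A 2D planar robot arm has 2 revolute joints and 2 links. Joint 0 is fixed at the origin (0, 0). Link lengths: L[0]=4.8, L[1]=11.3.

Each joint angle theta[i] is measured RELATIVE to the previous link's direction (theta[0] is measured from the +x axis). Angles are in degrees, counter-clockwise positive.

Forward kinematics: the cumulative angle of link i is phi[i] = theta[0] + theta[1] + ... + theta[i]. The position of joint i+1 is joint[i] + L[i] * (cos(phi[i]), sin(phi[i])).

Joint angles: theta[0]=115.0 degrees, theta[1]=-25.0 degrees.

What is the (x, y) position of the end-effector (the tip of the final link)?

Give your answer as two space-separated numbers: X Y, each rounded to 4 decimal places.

joint[0] = (0.0000, 0.0000)  (base)
link 0: phi[0] = 115 = 115 deg
  cos(115 deg) = -0.4226, sin(115 deg) = 0.9063
  joint[1] = (0.0000, 0.0000) + 4.8 * (-0.4226, 0.9063) = (0.0000 + -2.0286, 0.0000 + 4.3503) = (-2.0286, 4.3503)
link 1: phi[1] = 115 + -25 = 90 deg
  cos(90 deg) = 0.0000, sin(90 deg) = 1.0000
  joint[2] = (-2.0286, 4.3503) + 11.3 * (0.0000, 1.0000) = (-2.0286 + 0.0000, 4.3503 + 11.3000) = (-2.0286, 15.6503)
End effector: (-2.0286, 15.6503)

Answer: -2.0286 15.6503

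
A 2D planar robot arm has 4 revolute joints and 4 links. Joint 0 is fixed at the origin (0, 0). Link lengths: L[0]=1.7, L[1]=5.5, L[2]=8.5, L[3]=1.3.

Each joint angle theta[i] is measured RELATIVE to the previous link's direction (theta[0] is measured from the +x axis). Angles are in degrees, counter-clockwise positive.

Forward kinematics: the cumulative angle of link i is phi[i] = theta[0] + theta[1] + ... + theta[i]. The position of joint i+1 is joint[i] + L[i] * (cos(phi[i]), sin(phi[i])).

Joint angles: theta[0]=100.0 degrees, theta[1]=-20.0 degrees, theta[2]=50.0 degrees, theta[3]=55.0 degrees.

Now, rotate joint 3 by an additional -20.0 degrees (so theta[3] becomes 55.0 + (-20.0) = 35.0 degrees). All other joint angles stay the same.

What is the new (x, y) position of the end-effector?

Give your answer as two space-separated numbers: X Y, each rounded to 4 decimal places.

joint[0] = (0.0000, 0.0000)  (base)
link 0: phi[0] = 100 = 100 deg
  cos(100 deg) = -0.1736, sin(100 deg) = 0.9848
  joint[1] = (0.0000, 0.0000) + 1.7 * (-0.1736, 0.9848) = (0.0000 + -0.2952, 0.0000 + 1.6742) = (-0.2952, 1.6742)
link 1: phi[1] = 100 + -20 = 80 deg
  cos(80 deg) = 0.1736, sin(80 deg) = 0.9848
  joint[2] = (-0.2952, 1.6742) + 5.5 * (0.1736, 0.9848) = (-0.2952 + 0.9551, 1.6742 + 5.4164) = (0.6599, 7.0906)
link 2: phi[2] = 100 + -20 + 50 = 130 deg
  cos(130 deg) = -0.6428, sin(130 deg) = 0.7660
  joint[3] = (0.6599, 7.0906) + 8.5 * (-0.6428, 0.7660) = (0.6599 + -5.4637, 7.0906 + 6.5114) = (-4.8038, 13.6020)
link 3: phi[3] = 100 + -20 + 50 + 35 = 165 deg
  cos(165 deg) = -0.9659, sin(165 deg) = 0.2588
  joint[4] = (-4.8038, 13.6020) + 1.3 * (-0.9659, 0.2588) = (-4.8038 + -1.2557, 13.6020 + 0.3365) = (-6.0595, 13.9385)
End effector: (-6.0595, 13.9385)

Answer: -6.0595 13.9385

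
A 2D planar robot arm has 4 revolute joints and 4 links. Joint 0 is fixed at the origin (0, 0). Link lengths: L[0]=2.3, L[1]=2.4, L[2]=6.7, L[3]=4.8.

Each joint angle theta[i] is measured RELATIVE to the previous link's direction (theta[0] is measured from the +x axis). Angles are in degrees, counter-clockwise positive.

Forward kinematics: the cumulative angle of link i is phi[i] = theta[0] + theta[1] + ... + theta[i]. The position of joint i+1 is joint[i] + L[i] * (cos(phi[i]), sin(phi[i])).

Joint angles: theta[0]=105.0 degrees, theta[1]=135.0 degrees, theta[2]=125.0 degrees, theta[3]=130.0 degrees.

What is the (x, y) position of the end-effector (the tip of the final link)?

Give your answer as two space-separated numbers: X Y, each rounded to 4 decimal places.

joint[0] = (0.0000, 0.0000)  (base)
link 0: phi[0] = 105 = 105 deg
  cos(105 deg) = -0.2588, sin(105 deg) = 0.9659
  joint[1] = (0.0000, 0.0000) + 2.3 * (-0.2588, 0.9659) = (0.0000 + -0.5953, 0.0000 + 2.2216) = (-0.5953, 2.2216)
link 1: phi[1] = 105 + 135 = 240 deg
  cos(240 deg) = -0.5000, sin(240 deg) = -0.8660
  joint[2] = (-0.5953, 2.2216) + 2.4 * (-0.5000, -0.8660) = (-0.5953 + -1.2000, 2.2216 + -2.0785) = (-1.7953, 0.1432)
link 2: phi[2] = 105 + 135 + 125 = 365 deg
  cos(365 deg) = 0.9962, sin(365 deg) = 0.0872
  joint[3] = (-1.7953, 0.1432) + 6.7 * (0.9962, 0.0872) = (-1.7953 + 6.6745, 0.1432 + 0.5839) = (4.8792, 0.7271)
link 3: phi[3] = 105 + 135 + 125 + 130 = 495 deg
  cos(495 deg) = -0.7071, sin(495 deg) = 0.7071
  joint[4] = (4.8792, 0.7271) + 4.8 * (-0.7071, 0.7071) = (4.8792 + -3.3941, 0.7271 + 3.3941) = (1.4851, 4.1212)
End effector: (1.4851, 4.1212)

Answer: 1.4851 4.1212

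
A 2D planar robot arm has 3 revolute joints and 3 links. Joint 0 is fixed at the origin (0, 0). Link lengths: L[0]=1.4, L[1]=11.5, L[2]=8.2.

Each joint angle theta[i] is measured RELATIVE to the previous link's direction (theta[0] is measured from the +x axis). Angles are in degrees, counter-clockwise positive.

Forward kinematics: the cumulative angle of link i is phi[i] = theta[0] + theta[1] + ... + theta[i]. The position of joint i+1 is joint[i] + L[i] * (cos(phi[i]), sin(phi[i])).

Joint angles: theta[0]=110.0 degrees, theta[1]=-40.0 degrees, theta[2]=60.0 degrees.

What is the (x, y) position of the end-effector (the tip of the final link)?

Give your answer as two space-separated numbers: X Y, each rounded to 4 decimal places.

joint[0] = (0.0000, 0.0000)  (base)
link 0: phi[0] = 110 = 110 deg
  cos(110 deg) = -0.3420, sin(110 deg) = 0.9397
  joint[1] = (0.0000, 0.0000) + 1.4 * (-0.3420, 0.9397) = (0.0000 + -0.4788, 0.0000 + 1.3156) = (-0.4788, 1.3156)
link 1: phi[1] = 110 + -40 = 70 deg
  cos(70 deg) = 0.3420, sin(70 deg) = 0.9397
  joint[2] = (-0.4788, 1.3156) + 11.5 * (0.3420, 0.9397) = (-0.4788 + 3.9332, 1.3156 + 10.8065) = (3.4544, 12.1220)
link 2: phi[2] = 110 + -40 + 60 = 130 deg
  cos(130 deg) = -0.6428, sin(130 deg) = 0.7660
  joint[3] = (3.4544, 12.1220) + 8.2 * (-0.6428, 0.7660) = (3.4544 + -5.2709, 12.1220 + 6.2816) = (-1.8165, 18.4036)
End effector: (-1.8165, 18.4036)

Answer: -1.8165 18.4036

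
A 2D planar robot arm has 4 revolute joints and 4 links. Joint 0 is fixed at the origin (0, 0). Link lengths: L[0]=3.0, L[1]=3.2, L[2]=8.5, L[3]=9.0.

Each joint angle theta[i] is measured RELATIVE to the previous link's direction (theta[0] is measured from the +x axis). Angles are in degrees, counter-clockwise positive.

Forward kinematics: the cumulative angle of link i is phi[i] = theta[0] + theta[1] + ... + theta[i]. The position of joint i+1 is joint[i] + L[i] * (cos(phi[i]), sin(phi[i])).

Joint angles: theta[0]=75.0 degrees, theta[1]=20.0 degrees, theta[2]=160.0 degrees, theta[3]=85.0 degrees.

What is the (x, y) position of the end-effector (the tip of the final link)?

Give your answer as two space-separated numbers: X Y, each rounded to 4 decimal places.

Answer: 6.7548 -5.2030

Derivation:
joint[0] = (0.0000, 0.0000)  (base)
link 0: phi[0] = 75 = 75 deg
  cos(75 deg) = 0.2588, sin(75 deg) = 0.9659
  joint[1] = (0.0000, 0.0000) + 3 * (0.2588, 0.9659) = (0.0000 + 0.7765, 0.0000 + 2.8978) = (0.7765, 2.8978)
link 1: phi[1] = 75 + 20 = 95 deg
  cos(95 deg) = -0.0872, sin(95 deg) = 0.9962
  joint[2] = (0.7765, 2.8978) + 3.2 * (-0.0872, 0.9962) = (0.7765 + -0.2789, 2.8978 + 3.1878) = (0.4976, 6.0856)
link 2: phi[2] = 75 + 20 + 160 = 255 deg
  cos(255 deg) = -0.2588, sin(255 deg) = -0.9659
  joint[3] = (0.4976, 6.0856) + 8.5 * (-0.2588, -0.9659) = (0.4976 + -2.2000, 6.0856 + -8.2104) = (-1.7024, -2.1248)
link 3: phi[3] = 75 + 20 + 160 + 85 = 340 deg
  cos(340 deg) = 0.9397, sin(340 deg) = -0.3420
  joint[4] = (-1.7024, -2.1248) + 9 * (0.9397, -0.3420) = (-1.7024 + 8.4572, -2.1248 + -3.0782) = (6.7548, -5.2030)
End effector: (6.7548, -5.2030)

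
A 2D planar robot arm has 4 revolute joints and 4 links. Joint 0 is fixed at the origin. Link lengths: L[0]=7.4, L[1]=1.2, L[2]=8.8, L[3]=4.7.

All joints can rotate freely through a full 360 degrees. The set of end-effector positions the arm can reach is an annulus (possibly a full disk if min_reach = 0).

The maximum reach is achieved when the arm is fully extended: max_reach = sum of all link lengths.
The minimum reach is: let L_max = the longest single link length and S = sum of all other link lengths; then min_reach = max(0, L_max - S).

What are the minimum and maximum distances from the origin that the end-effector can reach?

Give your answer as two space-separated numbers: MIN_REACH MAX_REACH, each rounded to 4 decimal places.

Link lengths: [7.4, 1.2, 8.8, 4.7]
max_reach = 7.4 + 1.2 + 8.8 + 4.7 = 22.1
L_max = max([7.4, 1.2, 8.8, 4.7]) = 8.8
S (sum of others) = 22.1 - 8.8 = 13.3
min_reach = max(0, 8.8 - 13.3) = max(0, -4.5) = 0

Answer: 0.0000 22.1000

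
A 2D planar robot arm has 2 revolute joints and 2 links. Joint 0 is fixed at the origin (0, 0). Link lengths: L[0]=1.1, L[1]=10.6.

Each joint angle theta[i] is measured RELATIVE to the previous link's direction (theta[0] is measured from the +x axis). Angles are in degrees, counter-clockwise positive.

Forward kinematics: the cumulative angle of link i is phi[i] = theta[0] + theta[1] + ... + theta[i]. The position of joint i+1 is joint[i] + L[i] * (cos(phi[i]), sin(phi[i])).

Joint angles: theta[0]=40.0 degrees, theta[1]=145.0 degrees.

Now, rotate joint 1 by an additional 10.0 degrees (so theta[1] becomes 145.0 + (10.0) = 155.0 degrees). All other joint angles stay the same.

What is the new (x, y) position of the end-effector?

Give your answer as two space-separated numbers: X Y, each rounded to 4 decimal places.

joint[0] = (0.0000, 0.0000)  (base)
link 0: phi[0] = 40 = 40 deg
  cos(40 deg) = 0.7660, sin(40 deg) = 0.6428
  joint[1] = (0.0000, 0.0000) + 1.1 * (0.7660, 0.6428) = (0.0000 + 0.8426, 0.0000 + 0.7071) = (0.8426, 0.7071)
link 1: phi[1] = 40 + 155 = 195 deg
  cos(195 deg) = -0.9659, sin(195 deg) = -0.2588
  joint[2] = (0.8426, 0.7071) + 10.6 * (-0.9659, -0.2588) = (0.8426 + -10.2388, 0.7071 + -2.7435) = (-9.3962, -2.0364)
End effector: (-9.3962, -2.0364)

Answer: -9.3962 -2.0364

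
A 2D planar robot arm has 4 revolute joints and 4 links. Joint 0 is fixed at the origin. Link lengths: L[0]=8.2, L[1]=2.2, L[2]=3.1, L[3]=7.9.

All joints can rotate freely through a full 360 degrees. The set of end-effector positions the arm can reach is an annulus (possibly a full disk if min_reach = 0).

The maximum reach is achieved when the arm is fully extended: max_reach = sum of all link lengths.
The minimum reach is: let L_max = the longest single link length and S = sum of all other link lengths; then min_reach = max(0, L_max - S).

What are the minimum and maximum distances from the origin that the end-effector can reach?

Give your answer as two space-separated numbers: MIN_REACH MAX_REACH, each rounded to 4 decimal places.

Answer: 0.0000 21.4000

Derivation:
Link lengths: [8.2, 2.2, 3.1, 7.9]
max_reach = 8.2 + 2.2 + 3.1 + 7.9 = 21.4
L_max = max([8.2, 2.2, 3.1, 7.9]) = 8.2
S (sum of others) = 21.4 - 8.2 = 13.2
min_reach = max(0, 8.2 - 13.2) = max(0, -5) = 0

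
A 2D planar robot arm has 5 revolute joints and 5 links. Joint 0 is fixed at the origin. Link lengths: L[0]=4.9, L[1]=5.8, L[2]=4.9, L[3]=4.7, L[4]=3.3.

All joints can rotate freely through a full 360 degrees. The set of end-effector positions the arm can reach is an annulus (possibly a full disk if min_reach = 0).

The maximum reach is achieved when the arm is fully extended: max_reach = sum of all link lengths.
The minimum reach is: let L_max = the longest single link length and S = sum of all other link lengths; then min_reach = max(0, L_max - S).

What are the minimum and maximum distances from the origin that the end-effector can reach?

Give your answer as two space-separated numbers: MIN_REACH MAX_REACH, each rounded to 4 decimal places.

Answer: 0.0000 23.6000

Derivation:
Link lengths: [4.9, 5.8, 4.9, 4.7, 3.3]
max_reach = 4.9 + 5.8 + 4.9 + 4.7 + 3.3 = 23.6
L_max = max([4.9, 5.8, 4.9, 4.7, 3.3]) = 5.8
S (sum of others) = 23.6 - 5.8 = 17.8
min_reach = max(0, 5.8 - 17.8) = max(0, -12) = 0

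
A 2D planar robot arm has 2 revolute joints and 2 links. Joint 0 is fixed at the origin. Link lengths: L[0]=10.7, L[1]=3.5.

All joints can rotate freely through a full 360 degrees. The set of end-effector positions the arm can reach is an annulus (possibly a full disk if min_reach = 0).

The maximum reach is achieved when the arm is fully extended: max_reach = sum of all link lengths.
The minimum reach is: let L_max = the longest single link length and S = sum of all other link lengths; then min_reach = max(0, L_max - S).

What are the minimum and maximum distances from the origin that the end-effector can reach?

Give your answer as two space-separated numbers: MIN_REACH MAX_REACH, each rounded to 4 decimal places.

Link lengths: [10.7, 3.5]
max_reach = 10.7 + 3.5 = 14.2
L_max = max([10.7, 3.5]) = 10.7
S (sum of others) = 14.2 - 10.7 = 3.5
min_reach = max(0, 10.7 - 3.5) = max(0, 7.2) = 7.2

Answer: 7.2000 14.2000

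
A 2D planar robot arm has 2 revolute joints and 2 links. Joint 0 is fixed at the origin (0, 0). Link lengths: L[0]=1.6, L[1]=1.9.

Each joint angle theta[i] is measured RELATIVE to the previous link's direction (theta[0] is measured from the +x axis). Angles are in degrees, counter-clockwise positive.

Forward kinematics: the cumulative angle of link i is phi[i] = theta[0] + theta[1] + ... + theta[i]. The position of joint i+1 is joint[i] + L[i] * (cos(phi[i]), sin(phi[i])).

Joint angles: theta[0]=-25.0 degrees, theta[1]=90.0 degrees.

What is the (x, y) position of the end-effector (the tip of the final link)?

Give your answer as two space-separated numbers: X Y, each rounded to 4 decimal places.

Answer: 2.2531 1.0458

Derivation:
joint[0] = (0.0000, 0.0000)  (base)
link 0: phi[0] = -25 = -25 deg
  cos(-25 deg) = 0.9063, sin(-25 deg) = -0.4226
  joint[1] = (0.0000, 0.0000) + 1.6 * (0.9063, -0.4226) = (0.0000 + 1.4501, 0.0000 + -0.6762) = (1.4501, -0.6762)
link 1: phi[1] = -25 + 90 = 65 deg
  cos(65 deg) = 0.4226, sin(65 deg) = 0.9063
  joint[2] = (1.4501, -0.6762) + 1.9 * (0.4226, 0.9063) = (1.4501 + 0.8030, -0.6762 + 1.7220) = (2.2531, 1.0458)
End effector: (2.2531, 1.0458)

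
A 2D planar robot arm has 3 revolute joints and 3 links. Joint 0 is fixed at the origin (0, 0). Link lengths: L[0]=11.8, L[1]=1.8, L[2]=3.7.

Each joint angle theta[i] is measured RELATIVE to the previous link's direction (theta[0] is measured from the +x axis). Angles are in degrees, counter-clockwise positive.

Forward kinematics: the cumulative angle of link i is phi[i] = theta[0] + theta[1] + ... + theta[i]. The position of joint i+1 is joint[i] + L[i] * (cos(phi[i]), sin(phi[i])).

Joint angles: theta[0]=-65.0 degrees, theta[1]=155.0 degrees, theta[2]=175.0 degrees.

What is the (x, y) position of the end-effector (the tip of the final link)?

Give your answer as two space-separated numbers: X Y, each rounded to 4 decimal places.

Answer: 4.6644 -12.5804

Derivation:
joint[0] = (0.0000, 0.0000)  (base)
link 0: phi[0] = -65 = -65 deg
  cos(-65 deg) = 0.4226, sin(-65 deg) = -0.9063
  joint[1] = (0.0000, 0.0000) + 11.8 * (0.4226, -0.9063) = (0.0000 + 4.9869, 0.0000 + -10.6944) = (4.9869, -10.6944)
link 1: phi[1] = -65 + 155 = 90 deg
  cos(90 deg) = 0.0000, sin(90 deg) = 1.0000
  joint[2] = (4.9869, -10.6944) + 1.8 * (0.0000, 1.0000) = (4.9869 + 0.0000, -10.6944 + 1.8000) = (4.9869, -8.8944)
link 2: phi[2] = -65 + 155 + 175 = 265 deg
  cos(265 deg) = -0.0872, sin(265 deg) = -0.9962
  joint[3] = (4.9869, -8.8944) + 3.7 * (-0.0872, -0.9962) = (4.9869 + -0.3225, -8.8944 + -3.6859) = (4.6644, -12.5804)
End effector: (4.6644, -12.5804)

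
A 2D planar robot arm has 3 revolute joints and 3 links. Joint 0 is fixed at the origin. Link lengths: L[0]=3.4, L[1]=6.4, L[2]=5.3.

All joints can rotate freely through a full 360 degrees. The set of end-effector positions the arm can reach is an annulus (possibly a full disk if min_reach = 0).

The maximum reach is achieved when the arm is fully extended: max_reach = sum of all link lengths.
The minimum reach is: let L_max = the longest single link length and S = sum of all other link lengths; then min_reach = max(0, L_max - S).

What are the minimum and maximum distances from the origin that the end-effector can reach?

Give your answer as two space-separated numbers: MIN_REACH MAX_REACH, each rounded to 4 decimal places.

Link lengths: [3.4, 6.4, 5.3]
max_reach = 3.4 + 6.4 + 5.3 = 15.1
L_max = max([3.4, 6.4, 5.3]) = 6.4
S (sum of others) = 15.1 - 6.4 = 8.7
min_reach = max(0, 6.4 - 8.7) = max(0, -2.3) = 0

Answer: 0.0000 15.1000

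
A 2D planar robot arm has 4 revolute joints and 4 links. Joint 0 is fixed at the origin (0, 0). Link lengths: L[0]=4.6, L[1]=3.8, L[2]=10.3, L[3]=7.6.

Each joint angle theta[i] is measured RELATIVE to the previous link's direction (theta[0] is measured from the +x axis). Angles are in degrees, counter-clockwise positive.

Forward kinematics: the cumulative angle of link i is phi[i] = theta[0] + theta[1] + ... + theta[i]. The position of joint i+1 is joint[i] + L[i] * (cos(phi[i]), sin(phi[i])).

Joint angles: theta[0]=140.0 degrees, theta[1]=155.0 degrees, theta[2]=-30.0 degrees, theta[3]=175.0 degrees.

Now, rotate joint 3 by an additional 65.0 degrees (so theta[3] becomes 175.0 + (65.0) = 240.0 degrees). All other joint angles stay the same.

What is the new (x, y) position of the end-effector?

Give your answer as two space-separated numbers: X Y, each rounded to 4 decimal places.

joint[0] = (0.0000, 0.0000)  (base)
link 0: phi[0] = 140 = 140 deg
  cos(140 deg) = -0.7660, sin(140 deg) = 0.6428
  joint[1] = (0.0000, 0.0000) + 4.6 * (-0.7660, 0.6428) = (0.0000 + -3.5238, 0.0000 + 2.9568) = (-3.5238, 2.9568)
link 1: phi[1] = 140 + 155 = 295 deg
  cos(295 deg) = 0.4226, sin(295 deg) = -0.9063
  joint[2] = (-3.5238, 2.9568) + 3.8 * (0.4226, -0.9063) = (-3.5238 + 1.6059, 2.9568 + -3.4440) = (-1.9179, -0.4871)
link 2: phi[2] = 140 + 155 + -30 = 265 deg
  cos(265 deg) = -0.0872, sin(265 deg) = -0.9962
  joint[3] = (-1.9179, -0.4871) + 10.3 * (-0.0872, -0.9962) = (-1.9179 + -0.8977, -0.4871 + -10.2608) = (-2.8156, -10.7480)
link 3: phi[3] = 140 + 155 + -30 + 240 = 505 deg
  cos(505 deg) = -0.8192, sin(505 deg) = 0.5736
  joint[4] = (-2.8156, -10.7480) + 7.6 * (-0.8192, 0.5736) = (-2.8156 + -6.2256, -10.7480 + 4.3592) = (-9.0411, -6.3888)
End effector: (-9.0411, -6.3888)

Answer: -9.0411 -6.3888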